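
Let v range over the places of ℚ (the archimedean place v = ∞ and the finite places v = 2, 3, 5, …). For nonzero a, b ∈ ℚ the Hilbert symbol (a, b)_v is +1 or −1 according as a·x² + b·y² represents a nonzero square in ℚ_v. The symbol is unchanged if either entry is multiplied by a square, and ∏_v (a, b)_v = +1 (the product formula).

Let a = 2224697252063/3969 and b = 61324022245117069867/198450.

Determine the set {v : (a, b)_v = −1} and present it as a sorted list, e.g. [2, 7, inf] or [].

Mod squares: a ≡ 143, b ≡ 1334. Check v ∈ {∞, 2, 3, 5, 7, 11, 13, 17, 23, 29}.
v=11: a=11^3·(≡7), b=11^4·(≡5) mod 11; (7|11)=-1, (5|11)=+1; (−1)^{3·4·5}·(-1)^4·(+1)^3 = +1.
v=13: a=13^1·(≡8), b=13^2·(≡5) mod 13; (8|13)=-1, (5|13)=-1; (−1)^{1·2·6}·(-1)^2·(-1)^1 = -1.
v=23: a=23^2·(≡22), b=23^3·(≡6) mod 23; (22|23)=-1, (6|23)=+1; (−1)^{2·3·11}·(-1)^3·(+1)^2 = -1.
v=7: a=7^-2·(≡5), b=7^-2·(≡4) mod 7; (5|7)=-1, (4|7)=+1; (−1)^{-2·-2·3}·(-1)^-2·(+1)^-2 = +1.
v=3: a=3^-4·(≡2), b=3^-4·(≡2) mod 3; (2|3)=-1, (2|3)=-1; (−1)^{-4·-4·1}·(-1)^-4·(-1)^-4 = +1.
v=17: a=17^2·(≡11), b=17^4·(≡15) mod 17; (11|17)=-1, (15|17)=+1; (−1)^{2·4·8}·(-1)^4·(+1)^2 = +1.
v=5: a=5^0·(≡2), b=5^-2·(≡4) mod 5; (2|5)=-1, (4|5)=+1; (−1)^{0·-2·2}·(-1)^-2·(+1)^0 = +1.
v=∞: 143 > 0 and 1334 > 0  ⇒  (a,b)_∞ = +1.
v=2: v_2(a)=0, v_2(b)=-1; units ≡ 7, 3 (mod 8); ε·ε+αω+βω = 1·1+0·1+-1·0 ≡ 1  ⇒  (a,b)_2 = -1.
v=29: a=29^2·(≡26), b=29^3·(≡10) mod 29; (26|29)=-1, (10|29)=-1; (−1)^{2·3·14}·(-1)^3·(-1)^2 = -1.
Ram(143, 1334) = {2, 13, 23, 29}; no ℚ_2-point on the conic.

[2, 13, 23, 29]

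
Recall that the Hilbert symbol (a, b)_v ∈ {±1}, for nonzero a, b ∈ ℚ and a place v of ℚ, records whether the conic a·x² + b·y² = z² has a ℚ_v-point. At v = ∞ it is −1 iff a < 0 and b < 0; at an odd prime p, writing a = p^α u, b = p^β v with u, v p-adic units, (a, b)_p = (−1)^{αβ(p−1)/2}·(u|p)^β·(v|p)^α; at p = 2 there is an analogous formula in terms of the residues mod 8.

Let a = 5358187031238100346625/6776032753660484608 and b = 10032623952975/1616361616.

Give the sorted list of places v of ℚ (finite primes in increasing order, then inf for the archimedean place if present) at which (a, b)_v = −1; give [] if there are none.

[2, 3]

(a, b) ≡ (455, 39) mod (ℚ^×)²; places V = {2, 3, 5, 7, 13, 17, 19, 23, ∞}.
(a,b)_13: α=5, u≡9; β=3, v≡1 (mod 13); (9|13)=+1, (1|13)=+1; sign (−1)^0·+1^3·+1^5 = +1.
(a,b)_5: α=3, u≡1; β=2, v≡4 (mod 5); (1|5)=+1, (4|5)=+1; sign (−1)^0·+1^2·+1^3 = +1.
(a,b)_23: α=-6, u≡4; β=-4, v≡13 (mod 23); (4|23)=+1, (13|23)=+1; sign (−1)^0·+1^-4·+1^-6 = +1.
(a,b)_3: α=14, u≡2; β=7, v≡1 (mod 3); (2|3)=-1, (1|3)=+1; sign (−1)^0·-1^7·+1^14 = -1.
(a,b)_∞: sgn(455)=+, sgn(39)=+, so +1.
(a,b)_7: α=-3, u≡4; β=0, v≡4 (mod 7); (4|7)=+1, (4|7)=+1; sign (−1)^0·+1^0·+1^-3 = +1.
(a,b)_17: α=6, u≡9; β=4, v≡12 (mod 17); (9|17)=+1, (12|17)=-1; sign (−1)^0·+1^4·-1^6 = +1.
(a,b)_2: α=-10, β=-4; u≡7, v≡7 (mod 8); ε(u)ε(v)=1·1, αω(v)=-10·0, βω(u)=-4·0; sum ≡ 1  ⇒  -1.
(a,b)_19: α=-4, u≡13; β=-2, v≡16 (mod 19); (13|19)=-1, (16|19)=+1; sign (−1)^0·-1^-2·+1^-4 = +1.
|Ram(455, 39)| = 2, even; anisotropic at {2, 3}.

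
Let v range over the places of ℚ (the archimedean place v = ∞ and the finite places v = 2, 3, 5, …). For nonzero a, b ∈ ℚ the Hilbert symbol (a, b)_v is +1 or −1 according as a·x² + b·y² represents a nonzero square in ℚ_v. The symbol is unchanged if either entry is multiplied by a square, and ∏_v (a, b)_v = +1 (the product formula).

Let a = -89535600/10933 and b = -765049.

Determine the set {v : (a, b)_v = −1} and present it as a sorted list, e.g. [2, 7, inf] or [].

[23, 29, 37, inf]

Mod squares: a ≡ -323323, b ≡ -765049. Check v ∈ {∞, 2, 3, 5, 7, 11, 13, 17, 19, 23, 29, 31, 37}.
v=31: a=31^0·(≡16), b=31^1·(≡28) mod 31; (16|31)=+1, (28|31)=+1; (−1)^{0·1·15}·(+1)^1·(+1)^0 = +1.
v=23: a=23^0·(≡11), b=23^1·(≡18) mod 23; (11|23)=-1, (18|23)=+1; (−1)^{0·1·11}·(-1)^1·(+1)^0 = -1.
v=19: a=19^1·(≡7), b=19^0·(≡5) mod 19; (7|19)=+1, (5|19)=+1; (−1)^{1·0·9}·(+1)^0·(+1)^1 = +1.
v=17: a=17^1·(≡2), b=17^0·(≡2) mod 17; (2|17)=+1, (2|17)=+1; (−1)^{1·0·8}·(+1)^0·(+1)^1 = +1.
v=11: a=11^1·(≡7), b=11^0·(≡1) mod 11; (7|11)=-1, (1|11)=+1; (−1)^{1·0·5}·(-1)^0·(+1)^1 = +1.
v=7: a=7^1·(≡1), b=7^0·(≡2) mod 7; (1|7)=+1, (2|7)=+1; (−1)^{1·0·3}·(+1)^0·(+1)^1 = +1.
v=2: v_2(a)=4, v_2(b)=0; units ≡ 5, 7 (mod 8); ε·ε+αω+βω = 0·1+4·0+0·1 ≡ 0  ⇒  (a,b)_2 = +1.
v=∞: -323323 < 0 and -765049 < 0  ⇒  (a,b)_∞ = -1.
v=3: a=3^2·(≡2), b=3^0·(≡2) mod 3; (2|3)=-1, (2|3)=-1; (−1)^{2·0·1}·(-1)^0·(-1)^2 = +1.
v=37: a=37^0·(≡6), b=37^1·(≡6) mod 37; (6|37)=-1, (6|37)=-1; (−1)^{0·1·18}·(-1)^1·(-1)^0 = -1.
v=13: a=13^-1·(≡6), b=13^0·(≡1) mod 13; (6|13)=-1, (1|13)=+1; (−1)^{-1·0·6}·(-1)^0·(+1)^-1 = +1.
v=5: a=5^2·(≡2), b=5^0·(≡1) mod 5; (2|5)=-1, (1|5)=+1; (−1)^{2·0·2}·(-1)^0·(+1)^2 = +1.
v=29: a=29^-2·(≡19), b=29^1·(≡9) mod 29; (19|29)=-1, (9|29)=+1; (−1)^{-2·1·14}·(-1)^1·(+1)^-2 = -1.
Ram(-323323, -765049) = {23, 29, 37, ∞}; no ℚ_23-point on the conic.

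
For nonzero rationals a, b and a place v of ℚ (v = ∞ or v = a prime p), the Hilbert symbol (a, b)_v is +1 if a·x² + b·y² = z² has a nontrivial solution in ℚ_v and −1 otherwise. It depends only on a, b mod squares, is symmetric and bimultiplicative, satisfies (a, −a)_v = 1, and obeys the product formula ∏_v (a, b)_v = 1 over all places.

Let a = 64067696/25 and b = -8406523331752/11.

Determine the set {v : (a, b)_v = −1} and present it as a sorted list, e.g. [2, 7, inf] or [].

(a, b) ≡ (81719, -7733198) mod (ℚ^×)²; places V = {2, 5, 7, 11, 13, 17, 19, 23, 29, 31, ∞}.
(a,b)_31: α=0, u≡11; β=1, v≡24 (mod 31); (11|31)=-1, (24|31)=-1; sign (−1)^0·-1^1·-1^0 = -1.
(a,b)_11: α=1, u≡4; β=-1, v≡4 (mod 11); (4|11)=+1, (4|11)=+1; sign (−1)^1·+1^-1·+1^1 = -1.
(a,b)_13: α=0, u≡9; β=2, v≡7 (mod 13); (9|13)=+1, (7|13)=-1; sign (−1)^0·+1^2·-1^0 = +1.
(a,b)_29: α=0, u≡8; β=1, v≡1 (mod 29); (8|29)=-1, (1|29)=+1; sign (−1)^0·-1^1·+1^0 = -1.
(a,b)_23: α=1, u≡11; β=1, v≡10 (mod 23); (11|23)=-1, (10|23)=-1; sign (−1)^1·-1^1·-1^1 = -1.
(a,b)_5: α=-2, u≡1; β=0, v≡3 (mod 5); (1|5)=+1, (3|5)=-1; sign (−1)^0·+1^0·-1^-2 = +1.
(a,b)_∞: sgn(81719)=+, sgn(-7733198)=−, so +1.
(a,b)_17: α=1, u≡16; β=1, v≡8 (mod 17); (16|17)=+1, (8|17)=+1; sign (−1)^0·+1^1·+1^1 = +1.
(a,b)_7: α=2, u≡4; β=2, v≡3 (mod 7); (4|7)=+1, (3|7)=-1; sign (−1)^0·+1^2·-1^2 = +1.
(a,b)_19: α=1, u≡9; β=2, v≡11 (mod 19); (9|19)=+1, (11|19)=+1; sign (−1)^0·+1^2·+1^1 = +1.
(a,b)_2: α=4, β=3; u≡7, v≡1 (mod 8); ε(u)ε(v)=1·0, αω(v)=4·0, βω(u)=3·0; sum ≡ 0  ⇒  +1.
Ram(81719, -7733198) = {11, 23, 29, 31}; no ℚ_11-point on the conic.

[11, 23, 29, 31]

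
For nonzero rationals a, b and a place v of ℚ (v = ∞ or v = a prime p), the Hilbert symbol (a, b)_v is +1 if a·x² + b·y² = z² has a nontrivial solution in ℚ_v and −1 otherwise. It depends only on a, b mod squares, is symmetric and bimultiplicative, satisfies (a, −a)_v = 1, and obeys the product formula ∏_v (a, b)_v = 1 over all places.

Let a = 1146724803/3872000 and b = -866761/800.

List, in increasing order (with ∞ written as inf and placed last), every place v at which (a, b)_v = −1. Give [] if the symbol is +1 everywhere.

[2, 5]

Mod squares: a ≡ 15, b ≡ -2. Check v ∈ {∞, 2, 3, 5, 7, 11, 19}.
v=7: a=7^6·(≡4), b=7^4·(≡5) mod 7; (4|7)=+1, (5|7)=-1; (−1)^{6·4·3}·(+1)^4·(-1)^6 = +1.
v=2: v_2(a)=-8, v_2(b)=-5; units ≡ 7, 7 (mod 8); ε·ε+αω+βω = 1·1+-8·0+-5·0 ≡ 1  ⇒  (a,b)_2 = -1.
v=11: a=11^-2·(≡4), b=11^0·(≡9) mod 11; (4|11)=+1, (9|11)=+1; (−1)^{-2·0·5}·(+1)^0·(+1)^-2 = +1.
v=3: a=3^3·(≡2), b=3^0·(≡1) mod 3; (2|3)=-1, (1|3)=+1; (−1)^{3·0·1}·(-1)^0·(+1)^3 = +1.
v=∞: 15 > 0 and -2 < 0  ⇒  (a,b)_∞ = +1.
v=19: a=19^2·(≡3), b=19^2·(≡6) mod 19; (3|19)=-1, (6|19)=+1; (−1)^{2·2·9}·(-1)^2·(+1)^2 = +1.
v=5: a=5^-3·(≡3), b=5^-2·(≡2) mod 5; (3|5)=-1, (2|5)=-1; (−1)^{-3·-2·2}·(-1)^-2·(-1)^-3 = -1.
(15, -2 / ℚ) ramifies at {2, 5}: a division algebra.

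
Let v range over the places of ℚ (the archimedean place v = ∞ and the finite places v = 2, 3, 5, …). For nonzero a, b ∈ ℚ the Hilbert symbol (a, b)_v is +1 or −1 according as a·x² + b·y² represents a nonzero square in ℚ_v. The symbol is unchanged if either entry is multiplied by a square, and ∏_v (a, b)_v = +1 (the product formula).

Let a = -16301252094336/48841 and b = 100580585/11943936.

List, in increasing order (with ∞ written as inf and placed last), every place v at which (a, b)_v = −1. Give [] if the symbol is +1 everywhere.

(a, b) ≡ (-967846, 2052665) mod (ℚ^×)²; places V = {2, 3, 5, 7, 11, 13, 17, 19, 29, 31, 37, 41, ∞}.
(a,b)_29: α=1, u≡22; β=0, v≡7 (mod 29); (22|29)=+1, (7|29)=+1; sign (−1)^0·+1^0·+1^1 = +1.
(a,b)_7: α=0, u≡4; β=2, v≡5 (mod 7); (4|7)=+1, (5|7)=-1; sign (−1)^0·+1^2·-1^0 = +1.
(a,b)_∞: sgn(-967846)=−, sgn(2052665)=+, so +1.
(a,b)_19: α=2, u≡14; β=1, v≡17 (mod 19); (14|19)=-1, (17|19)=+1; sign (−1)^0·-1^1·+1^2 = -1.
(a,b)_41: α=1, u≡16; β=1, v≡23 (mod 41); (16|41)=+1, (23|41)=+1; sign (−1)^0·+1^1·+1^1 = +1.
(a,b)_11: α=1, u≡3; β=0, v≡7 (mod 11); (3|11)=+1, (7|11)=-1; sign (−1)^0·+1^0·-1^1 = -1.
(a,b)_13: α=-2, u≡4; β=0, v≡10 (mod 13); (4|13)=+1, (10|13)=+1; sign (−1)^0·+1^0·+1^-2 = +1.
(a,b)_37: α=1, u≡9; β=0, v≡27 (mod 37); (9|37)=+1, (27|37)=+1; sign (−1)^0·+1^0·+1^1 = +1.
(a,b)_17: α=-2, u≡13; β=1, v≡10 (mod 17); (13|17)=+1, (10|17)=-1; sign (−1)^0·+1^1·-1^-2 = +1.
(a,b)_31: α=0, u≡14; β=1, v≡21 (mod 31); (14|31)=+1, (21|31)=-1; sign (−1)^0·+1^1·-1^0 = +1.
(a,b)_5: α=0, u≡4; β=1, v≡2 (mod 5); (4|5)=+1, (2|5)=-1; sign (−1)^0·+1^1·-1^0 = +1.
(a,b)_2: α=7, β=-14; u≡5, v≡1 (mod 8); ε(u)ε(v)=0·0, αω(v)=7·0, βω(u)=-14·1; sum ≡ 0  ⇒  +1.
(a,b)_3: α=6, u≡2; β=-6, v≡2 (mod 3); (2|3)=-1, (2|3)=-1; sign (−1)^0·-1^-6·-1^6 = +1.
|Ram(-967846, 2052665)| = 2, even; anisotropic at {11, 19}.

[11, 19]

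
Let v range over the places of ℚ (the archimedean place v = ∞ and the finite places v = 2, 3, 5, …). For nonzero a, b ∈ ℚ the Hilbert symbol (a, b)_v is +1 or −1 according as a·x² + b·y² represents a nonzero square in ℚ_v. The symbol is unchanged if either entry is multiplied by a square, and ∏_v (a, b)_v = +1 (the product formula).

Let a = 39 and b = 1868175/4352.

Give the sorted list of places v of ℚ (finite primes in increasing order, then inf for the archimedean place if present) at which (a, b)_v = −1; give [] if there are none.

[2, 17]

(a, b) ≡ (39, 391) mod (ℚ^×)²; places V = {2, 3, 5, 13, 17, 19, 23, ∞}.
(a,b)_3: α=1, u≡1; β=2, v≡1 (mod 3); (1|3)=+1, (1|3)=+1; sign (−1)^0·+1^2·+1^1 = +1.
(a,b)_19: α=0, u≡1; β=2, v≡7 (mod 19); (1|19)=+1, (7|19)=+1; sign (−1)^0·+1^2·+1^0 = +1.
(a,b)_13: α=1, u≡3; β=0, v≡1 (mod 13); (3|13)=+1, (1|13)=+1; sign (−1)^0·+1^0·+1^1 = +1.
(a,b)_23: α=0, u≡16; β=1, v≡7 (mod 23); (16|23)=+1, (7|23)=-1; sign (−1)^0·+1^1·-1^0 = +1.
(a,b)_5: α=0, u≡4; β=2, v≡1 (mod 5); (4|5)=+1, (1|5)=+1; sign (−1)^0·+1^2·+1^0 = +1.
(a,b)_2: α=0, β=-8; u≡7, v≡7 (mod 8); ε(u)ε(v)=1·1, αω(v)=0·0, βω(u)=-8·0; sum ≡ 1  ⇒  -1.
(a,b)_∞: sgn(39)=+, sgn(391)=+, so +1.
(a,b)_17: α=0, u≡5; β=-1, v≡11 (mod 17); (5|17)=-1, (11|17)=-1; sign (−1)^0·-1^-1·-1^0 = -1.
(39, 391 / ℚ) ramifies at {2, 17}: a division algebra.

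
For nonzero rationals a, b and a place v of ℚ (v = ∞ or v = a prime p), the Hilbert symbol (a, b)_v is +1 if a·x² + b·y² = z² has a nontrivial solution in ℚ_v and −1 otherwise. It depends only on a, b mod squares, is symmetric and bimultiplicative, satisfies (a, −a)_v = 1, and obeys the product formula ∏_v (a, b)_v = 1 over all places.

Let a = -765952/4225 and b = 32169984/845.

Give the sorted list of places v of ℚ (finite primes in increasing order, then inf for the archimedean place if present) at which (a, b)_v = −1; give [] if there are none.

Mod squares: a ≡ -187, b ≡ 39270. Check v ∈ {∞, 2, 3, 5, 7, 11, 13, 17}.
v=2: v_2(a)=12, v_2(b)=13; units ≡ 5, 3 (mod 8); ε·ε+αω+βω = 0·1+12·1+13·1 ≡ 1  ⇒  (a,b)_2 = -1.
v=3: a=3^0·(≡2), b=3^1·(≡1) mod 3; (2|3)=-1, (1|3)=+1; (−1)^{0·1·1}·(-1)^1·(+1)^0 = -1.
v=13: a=13^-2·(≡5), b=13^-2·(≡3) mod 13; (5|13)=-1, (3|13)=+1; (−1)^{-2·-2·6}·(-1)^-2·(+1)^-2 = +1.
v=5: a=5^-2·(≡2), b=5^-1·(≡1) mod 5; (2|5)=-1, (1|5)=+1; (−1)^{-2·-1·2}·(-1)^-1·(+1)^-2 = -1.
v=7: a=7^0·(≡4), b=7^1·(≡6) mod 7; (4|7)=+1, (6|7)=-1; (−1)^{0·1·3}·(+1)^1·(-1)^0 = +1.
v=∞: -187 < 0 and 39270 > 0  ⇒  (a,b)_∞ = +1.
v=17: a=17^1·(≡5), b=17^1·(≡4) mod 17; (5|17)=-1, (4|17)=+1; (−1)^{1·1·8}·(-1)^1·(+1)^1 = -1.
v=11: a=11^1·(≡9), b=11^1·(≡2) mod 11; (9|11)=+1, (2|11)=-1; (−1)^{1·1·5}·(+1)^1·(-1)^1 = +1.
|Ram(-187, 39270)| = 4, even; anisotropic at {2, 3, 5, 17}.

[2, 3, 5, 17]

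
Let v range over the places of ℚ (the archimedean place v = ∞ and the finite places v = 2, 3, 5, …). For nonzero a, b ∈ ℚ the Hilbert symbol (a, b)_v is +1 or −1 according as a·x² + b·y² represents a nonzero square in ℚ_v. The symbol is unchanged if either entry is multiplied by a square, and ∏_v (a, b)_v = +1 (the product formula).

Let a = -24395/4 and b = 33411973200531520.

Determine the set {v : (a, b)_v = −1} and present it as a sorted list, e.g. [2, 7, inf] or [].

(a, b) ≡ (-24395, 21931105) mod (ℚ^×)²; places V = {2, 5, 7, 17, 29, 31, 41, ∞}.
(a,b)_31: α=0, u≡16; β=1, v≡5 (mod 31); (16|31)=+1, (5|31)=+1; sign (−1)^0·+1^1·+1^0 = +1.
(a,b)_7: α=1, u≡2; β=3, v≡1 (mod 7); (2|7)=+1, (1|7)=+1; sign (−1)^1·+1^3·+1^1 = -1.
(a,b)_41: α=1, u≡5; β=3, v≡22 (mod 41); (5|41)=+1, (22|41)=-1; sign (−1)^0·+1^3·-1^1 = -1.
(a,b)_29: α=0, u≡13; β=1, v≡19 (mod 29); (13|29)=+1, (19|29)=-1; sign (−1)^0·+1^1·-1^0 = +1.
(a,b)_5: α=1, u≡4; β=1, v≡4 (mod 5); (4|5)=+1, (4|5)=+1; sign (−1)^0·+1^1·+1^1 = +1.
(a,b)_∞: sgn(-24395)=−, sgn(21931105)=+, so +1.
(a,b)_2: α=-2, β=6; u≡5, v≡1 (mod 8); ε(u)ε(v)=0·0, αω(v)=-2·0, βω(u)=6·1; sum ≡ 0  ⇒  +1.
(a,b)_17: α=1, u≡11; β=3, v≡3 (mod 17); (11|17)=-1, (3|17)=-1; sign (−1)^0·-1^3·-1^1 = +1.
|Ram(-24395, 21931105)| = 2, even; anisotropic at {7, 41}.

[7, 41]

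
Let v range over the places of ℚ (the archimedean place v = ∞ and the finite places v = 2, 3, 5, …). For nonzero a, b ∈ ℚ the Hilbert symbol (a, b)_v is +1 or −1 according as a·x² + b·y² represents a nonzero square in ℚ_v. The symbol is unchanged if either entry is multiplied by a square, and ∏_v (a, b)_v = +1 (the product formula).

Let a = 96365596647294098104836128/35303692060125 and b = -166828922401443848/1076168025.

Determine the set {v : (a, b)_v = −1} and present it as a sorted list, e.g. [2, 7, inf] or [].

Mod squares: a ≡ 17290, b ≡ -2. Check v ∈ {∞, 2, 3, 5, 7, 13, 17, 19}.
v=19: a=19^3·(≡6), b=19^2·(≡1) mod 19; (6|19)=+1, (1|19)=+1; (−1)^{3·2·9}·(+1)^2·(+1)^3 = +1.
v=∞: 17290 > 0 and -2 < 0  ⇒  (a,b)_∞ = +1.
v=7: a=7^3·(≡3), b=7^2·(≡3) mod 7; (3|7)=-1, (3|7)=-1; (−1)^{3·2·3}·(-1)^2·(-1)^3 = -1.
v=3: a=3^-24·(≡1), b=3^-16·(≡1) mod 3; (1|3)=+1, (1|3)=+1; (−1)^{-24·-16·1}·(+1)^-16·(+1)^-24 = +1.
v=17: a=17^12·(≡15), b=17^8·(≡9) mod 17; (15|17)=+1, (9|17)=+1; (−1)^{12·8·8}·(+1)^8·(+1)^12 = +1.
v=2: v_2(a)=5, v_2(b)=3; units ≡ 5, 7 (mod 8); ε·ε+αω+βω = 0·1+5·0+3·1 ≡ 1  ⇒  (a,b)_2 = -1.
v=13: a=13^3·(≡4), b=13^2·(≡7) mod 13; (4|13)=+1, (7|13)=-1; (−1)^{3·2·6}·(+1)^2·(-1)^3 = -1.
v=5: a=5^-3·(≡3), b=5^-2·(≡2) mod 5; (3|5)=-1, (2|5)=-1; (−1)^{-3·-2·2}·(-1)^-2·(-1)^-3 = -1.
(17290, -2 / ℚ) ramifies at {2, 5, 7, 13}: a division algebra.

[2, 5, 7, 13]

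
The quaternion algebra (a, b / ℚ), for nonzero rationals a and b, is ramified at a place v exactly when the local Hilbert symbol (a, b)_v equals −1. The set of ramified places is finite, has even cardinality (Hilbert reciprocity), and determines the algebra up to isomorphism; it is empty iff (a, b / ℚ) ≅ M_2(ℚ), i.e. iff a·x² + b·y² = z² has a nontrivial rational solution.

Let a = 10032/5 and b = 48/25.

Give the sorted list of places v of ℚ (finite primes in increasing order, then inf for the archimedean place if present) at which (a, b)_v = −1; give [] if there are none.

[2, 3, 5, 19]

Mod squares: a ≡ 3135, b ≡ 3. Check v ∈ {∞, 2, 3, 5, 11, 19}.
v=∞: 3135 > 0 and 3 > 0  ⇒  (a,b)_∞ = +1.
v=2: v_2(a)=4, v_2(b)=4; units ≡ 7, 3 (mod 8); ε·ε+αω+βω = 1·1+4·1+4·0 ≡ 1  ⇒  (a,b)_2 = -1.
v=19: a=19^1·(≡3), b=19^0·(≡8) mod 19; (3|19)=-1, (8|19)=-1; (−1)^{1·0·9}·(-1)^0·(-1)^1 = -1.
v=11: a=11^1·(≡2), b=11^0·(≡5) mod 11; (2|11)=-1, (5|11)=+1; (−1)^{1·0·5}·(-1)^0·(+1)^1 = +1.
v=5: a=5^-1·(≡2), b=5^-2·(≡3) mod 5; (2|5)=-1, (3|5)=-1; (−1)^{-1·-2·2}·(-1)^-2·(-1)^-1 = -1.
v=3: a=3^1·(≡1), b=3^1·(≡1) mod 3; (1|3)=+1, (1|3)=+1; (−1)^{1·1·1}·(+1)^1·(+1)^1 = -1.
(3135, 3 / ℚ) ramifies at {2, 3, 5, 19}: a division algebra.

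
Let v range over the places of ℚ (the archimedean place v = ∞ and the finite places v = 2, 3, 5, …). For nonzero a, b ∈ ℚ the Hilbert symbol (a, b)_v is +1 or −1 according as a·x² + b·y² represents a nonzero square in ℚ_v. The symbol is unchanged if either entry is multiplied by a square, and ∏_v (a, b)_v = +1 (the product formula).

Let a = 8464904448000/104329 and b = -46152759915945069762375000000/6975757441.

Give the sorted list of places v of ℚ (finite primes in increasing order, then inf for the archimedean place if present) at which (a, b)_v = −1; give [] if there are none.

[11, 13]

Mod squares: a ≡ 330, b ≡ -455. Check v ∈ {∞, 2, 3, 5, 7, 11, 13, 17, 19}.
v=∞: 330 > 0 and -455 < 0  ⇒  (a,b)_∞ = +1.
v=11: a=11^3·(≡8), b=11^2·(≡2) mod 11; (8|11)=-1, (2|11)=-1; (−1)^{3·2·5}·(-1)^2·(-1)^3 = -1.
v=7: a=7^2·(≡2), b=7^7·(≡3) mod 7; (2|7)=+1, (3|7)=-1; (−1)^{2·7·3}·(+1)^7·(-1)^2 = +1.
v=5: a=5^3·(≡1), b=5^9·(≡4) mod 5; (1|5)=+1, (4|5)=+1; (−1)^{3·9·2}·(+1)^9·(+1)^3 = +1.
v=19: a=19^-2·(≡4), b=19^0·(≡16) mod 19; (4|19)=+1, (16|19)=+1; (−1)^{-2·0·9}·(+1)^0·(+1)^-2 = +1.
v=13: a=13^2·(≡7), b=13^7·(≡3) mod 13; (7|13)=-1, (3|13)=+1; (−1)^{2·7·6}·(-1)^7·(+1)^2 = -1.
v=2: v_2(a)=11, v_2(b)=6; units ≡ 5, 1 (mod 8); ε·ε+αω+βω = 0·0+11·0+6·1 ≡ 0  ⇒  (a,b)_2 = +1.
v=17: a=17^-2·(≡3), b=17^-8·(≡8) mod 17; (3|17)=-1, (8|17)=+1; (−1)^{-2·-8·8}·(-1)^-8·(+1)^-2 = +1.
v=3: a=3^1·(≡2), b=3^10·(≡1) mod 3; (2|3)=-1, (1|3)=+1; (−1)^{1·10·1}·(-1)^10·(+1)^1 = +1.
(330, -455 / ℚ) ramifies at {11, 13}: a division algebra.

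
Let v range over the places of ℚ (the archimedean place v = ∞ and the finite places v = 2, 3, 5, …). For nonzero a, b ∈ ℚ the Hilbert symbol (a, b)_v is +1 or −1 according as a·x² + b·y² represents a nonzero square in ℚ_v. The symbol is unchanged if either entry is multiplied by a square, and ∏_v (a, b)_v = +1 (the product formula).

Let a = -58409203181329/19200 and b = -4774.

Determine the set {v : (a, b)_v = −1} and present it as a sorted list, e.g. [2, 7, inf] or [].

[2, 3, 7, 19, 31, inf]

(a, b) ≡ (-5187, -4774) mod (ℚ^×)²; places V = {2, 3, 5, 7, 11, 13, 19, 31, ∞}.
(a,b)_11: α=4, u≡4; β=1, v≡6 (mod 11); (4|11)=+1, (6|11)=-1; sign (−1)^0·+1^1·-1^4 = +1.
(a,b)_2: α=-8, β=1; u≡5, v≡5 (mod 8); ε(u)ε(v)=0·0, αω(v)=-8·1, βω(u)=1·1; sum ≡ 1  ⇒  -1.
(a,b)_13: α=1, u≡10; β=0, v≡10 (mod 13); (10|13)=+1, (10|13)=+1; sign (−1)^0·+1^0·+1^1 = +1.
(a,b)_5: α=-2, u≡2; β=0, v≡1 (mod 5); (2|5)=-1, (1|5)=+1; sign (−1)^0·-1^0·+1^-2 = +1.
(a,b)_31: α=2, u≡21; β=1, v≡1 (mod 31); (21|31)=-1, (1|31)=+1; sign (−1)^0·-1^1·+1^2 = -1.
(a,b)_19: α=1, u≡12; β=0, v≡14 (mod 19); (12|19)=-1, (14|19)=-1; sign (−1)^0·-1^0·-1^1 = -1.
(a,b)_7: α=5, u≡2; β=1, v≡4 (mod 7); (2|7)=+1, (4|7)=+1; sign (−1)^1·+1^1·+1^5 = -1.
(a,b)_3: α=-1, u≡2; β=0, v≡2 (mod 3); (2|3)=-1, (2|3)=-1; sign (−1)^0·-1^0·-1^-1 = -1.
(a,b)_∞: sgn(-5187)=−, sgn(-4774)=−, so -1.
Ram(-5187, -4774) = {2, 3, 7, 19, 31, ∞}; no ℚ_2-point on the conic.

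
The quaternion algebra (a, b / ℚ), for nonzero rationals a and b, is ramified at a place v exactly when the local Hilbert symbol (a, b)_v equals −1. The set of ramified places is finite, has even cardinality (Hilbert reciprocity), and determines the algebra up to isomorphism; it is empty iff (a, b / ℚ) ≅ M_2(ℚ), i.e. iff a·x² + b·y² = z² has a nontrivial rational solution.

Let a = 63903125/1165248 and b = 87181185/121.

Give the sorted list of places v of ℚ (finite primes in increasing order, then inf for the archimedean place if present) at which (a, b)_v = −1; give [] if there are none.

Mod squares: a ≡ 35, b ≡ 1785. Check v ∈ {∞, 2, 3, 5, 7, 11, 13, 17}.
v=2: v_2(a)=-6, v_2(b)=0; units ≡ 3, 1 (mod 8); ε·ε+αω+βω = 1·0+-6·0+0·1 ≡ 0  ⇒  (a,b)_2 = +1.
v=17: a=17^-2·(≡2), b=17^3·(≡7) mod 17; (2|17)=+1, (7|17)=-1; (−1)^{-2·3·8}·(+1)^3·(-1)^-2 = +1.
v=∞: 35 > 0 and 1785 > 0  ⇒  (a,b)_∞ = +1.
v=3: a=3^-2·(≡2), b=3^1·(≡1) mod 3; (2|3)=-1, (1|3)=+1; (−1)^{-2·1·1}·(-1)^1·(+1)^-2 = -1.
v=11: a=11^2·(≡10), b=11^-2·(≡3) mod 11; (10|11)=-1, (3|11)=+1; (−1)^{2·-2·5}·(-1)^-2·(+1)^2 = +1.
v=5: a=5^5·(≡3), b=5^1·(≡2) mod 5; (3|5)=-1, (2|5)=-1; (−1)^{5·1·2}·(-1)^1·(-1)^5 = +1.
v=13: a=13^2·(≡12), b=13^2·(≡3) mod 13; (12|13)=+1, (3|13)=+1; (−1)^{2·2·6}·(+1)^2·(+1)^2 = +1.
v=7: a=7^-1·(≡5), b=7^1·(≡3) mod 7; (5|7)=-1, (3|7)=-1; (−1)^{-1·1·3}·(-1)^1·(-1)^-1 = -1.
(35, 1785 / ℚ) ramifies at {3, 7}: a division algebra.

[3, 7]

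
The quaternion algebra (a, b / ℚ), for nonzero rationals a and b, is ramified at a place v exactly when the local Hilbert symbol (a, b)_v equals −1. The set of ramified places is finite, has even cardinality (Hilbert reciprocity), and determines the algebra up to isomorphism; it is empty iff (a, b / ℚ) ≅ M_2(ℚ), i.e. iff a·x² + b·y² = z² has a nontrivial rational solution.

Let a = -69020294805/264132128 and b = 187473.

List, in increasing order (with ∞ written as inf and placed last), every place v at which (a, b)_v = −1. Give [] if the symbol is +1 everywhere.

[5, 19]

Mod squares: a ≡ -2090, b ≡ 187473. Check v ∈ {∞, 2, 3, 5, 7, 11, 13, 17, 19, 23, 43}.
v=7: a=7^2·(≡5), b=7^0·(≡6) mod 7; (5|7)=-1, (6|7)=-1; (−1)^{2·0·3}·(-1)^0·(-1)^2 = +1.
v=11: a=11^1·(≡7), b=11^1·(≡4) mod 11; (7|11)=-1, (4|11)=+1; (−1)^{1·1·5}·(-1)^1·(+1)^1 = +1.
v=∞: -2090 < 0 and 187473 > 0  ⇒  (a,b)_∞ = +1.
v=17: a=17^-2·(≡4), b=17^0·(≡14) mod 17; (4|17)=+1, (14|17)=-1; (−1)^{-2·0·8}·(+1)^0·(-1)^-2 = +1.
v=2: v_2(a)=-5, v_2(b)=0; units ≡ 3, 1 (mod 8); ε·ε+αω+βω = 1·0+-5·0+0·1 ≡ 0  ⇒  (a,b)_2 = +1.
v=19: a=19^1·(≡7), b=19^1·(≡6) mod 19; (7|19)=+1, (6|19)=+1; (−1)^{1·1·9}·(+1)^1·(+1)^1 = -1.
v=43: a=43^2·(≡1), b=43^0·(≡36) mod 43; (1|43)=+1, (36|43)=+1; (−1)^{2·0·21}·(+1)^0·(+1)^2 = +1.
v=3: a=3^6·(≡1), b=3^1·(≡1) mod 3; (1|3)=+1, (1|3)=+1; (−1)^{6·1·1}·(+1)^1·(+1)^6 = +1.
v=23: a=23^0·(≡18), b=23^1·(≡9) mod 23; (18|23)=+1, (9|23)=+1; (−1)^{0·1·11}·(+1)^1·(+1)^0 = +1.
v=13: a=13^-4·(≡9), b=13^1·(≡4) mod 13; (9|13)=+1, (4|13)=+1; (−1)^{-4·1·6}·(+1)^1·(+1)^-4 = +1.
v=5: a=5^1·(≡3), b=5^0·(≡3) mod 5; (3|5)=-1, (3|5)=-1; (−1)^{1·0·2}·(-1)^0·(-1)^1 = -1.
(-2090, 187473 / ℚ) ramifies at {5, 19}: a division algebra.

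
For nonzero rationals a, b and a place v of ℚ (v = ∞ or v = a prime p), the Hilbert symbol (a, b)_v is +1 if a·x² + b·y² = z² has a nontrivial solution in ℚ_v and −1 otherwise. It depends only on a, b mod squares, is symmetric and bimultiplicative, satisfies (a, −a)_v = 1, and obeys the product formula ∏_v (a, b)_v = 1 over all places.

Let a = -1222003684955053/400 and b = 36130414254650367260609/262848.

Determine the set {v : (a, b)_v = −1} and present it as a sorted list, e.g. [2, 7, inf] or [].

(a, b) ≡ (-133, 3003) mod (ℚ^×)²; places V = {2, 3, 5, 7, 11, 13, 19, 37, 41, 47, ∞}.
(a,b)_19: α=1, u≡14; β=2, v≡9 (mod 19); (14|19)=-1, (9|19)=+1; sign (−1)^0·-1^2·+1^1 = +1.
(a,b)_41: α=2, u≡23; β=0, v≡20 (mod 41); (23|41)=+1, (20|41)=+1; sign (−1)^0·+1^0·+1^2 = +1.
(a,b)_7: α=1, u≡4; β=3, v≡1 (mod 7); (4|7)=+1, (1|7)=+1; sign (−1)^1·+1^3·+1^1 = -1.
(a,b)_2: α=-4, β=-6; u≡3, v≡3 (mod 8); ε(u)ε(v)=1·1, αω(v)=-4·1, βω(u)=-6·1; sum ≡ 1  ⇒  -1.
(a,b)_∞: sgn(-133)=−, sgn(3003)=+, so +1.
(a,b)_47: α=2, u≡27; β=4, v≡2 (mod 47); (27|47)=+1, (2|47)=+1; sign (−1)^0·+1^4·+1^2 = +1.
(a,b)_3: α=0, u≡2; β=-1, v≡2 (mod 3); (2|3)=-1, (2|3)=-1; sign (−1)^0·-1^-1·-1^0 = -1.
(a,b)_13: α=2, u≡1; β=5, v≡12 (mod 13); (1|13)=+1, (12|13)=+1; sign (−1)^0·+1^5·+1^2 = +1.
(a,b)_37: α=0, u≡15; β=-2, v≡8 (mod 37); (15|37)=-1, (8|37)=-1; sign (−1)^0·-1^-2·-1^0 = +1.
(a,b)_5: α=-2, u≡2; β=0, v≡3 (mod 5); (2|5)=-1, (3|5)=-1; sign (−1)^0·-1^0·-1^-2 = +1.
(a,b)_11: α=4, u≡7; β=5, v≡9 (mod 11); (7|11)=-1, (9|11)=+1; sign (−1)^0·-1^5·+1^4 = -1.
|Ram(-133, 3003)| = 4, even; anisotropic at {2, 3, 7, 11}.

[2, 3, 7, 11]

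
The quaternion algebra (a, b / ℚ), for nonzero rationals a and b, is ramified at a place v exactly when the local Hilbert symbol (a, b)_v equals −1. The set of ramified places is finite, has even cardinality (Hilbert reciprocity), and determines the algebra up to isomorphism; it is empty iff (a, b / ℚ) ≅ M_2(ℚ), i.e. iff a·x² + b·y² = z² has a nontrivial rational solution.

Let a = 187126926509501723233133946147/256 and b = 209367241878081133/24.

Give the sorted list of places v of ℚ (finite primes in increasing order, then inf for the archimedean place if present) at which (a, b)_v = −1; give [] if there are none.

[7, 23]

(a, b) ≡ (100947, 1518) mod (ℚ^×)²; places V = {2, 3, 7, 11, 19, 23, 47, 53, ∞}.
(a,b)_19: α=5, u≡15; β=2, v≡1 (mod 19); (15|19)=-1, (1|19)=+1; sign (−1)^0·-1^2·+1^5 = +1.
(a,b)_3: α=1, u≡1; β=-1, v≡2 (mod 3); (1|3)=+1, (2|3)=-1; sign (−1)^1·+1^-1·-1^1 = +1.
(a,b)_∞: sgn(100947)=+, sgn(1518)=+, so +1.
(a,b)_23: α=1, u≡10; β=1, v≡22 (mod 23); (10|23)=-1, (22|23)=-1; sign (−1)^1·-1^1·-1^1 = -1.
(a,b)_53: α=6, u≡41; β=4, v≡34 (mod 53); (41|53)=-1, (34|53)=-1; sign (−1)^0·-1^4·-1^6 = +1.
(a,b)_47: α=2, u≡40; β=0, v≡1 (mod 47); (40|47)=-1, (1|47)=+1; sign (−1)^0·-1^0·+1^2 = +1.
(a,b)_7: α=5, u≡4; β=4, v≡6 (mod 7); (4|7)=+1, (6|7)=-1; sign (−1)^0·+1^4·-1^5 = -1.
(a,b)_11: α=3, u≡4; β=3, v≡7 (mod 11); (4|11)=+1, (7|11)=-1; sign (−1)^1·+1^3·-1^3 = +1.
(a,b)_2: α=-8, β=-3; u≡3, v≡7 (mod 8); ε(u)ε(v)=1·1, αω(v)=-8·0, βω(u)=-3·1; sum ≡ 0  ⇒  +1.
Ram(100947, 1518) = {7, 23}; no ℚ_7-point on the conic.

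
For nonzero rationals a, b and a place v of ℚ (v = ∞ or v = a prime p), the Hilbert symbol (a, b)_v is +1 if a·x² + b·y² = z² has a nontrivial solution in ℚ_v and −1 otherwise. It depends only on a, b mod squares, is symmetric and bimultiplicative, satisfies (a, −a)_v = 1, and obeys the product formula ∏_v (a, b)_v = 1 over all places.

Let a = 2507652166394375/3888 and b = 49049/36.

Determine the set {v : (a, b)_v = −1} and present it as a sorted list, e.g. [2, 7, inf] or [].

[3, 7, 11, 19]

(a, b) ≡ (245157, 1001) mod (ℚ^×)²; places V = {2, 3, 5, 7, 11, 13, 17, 19, 23, ∞}.
(a,b)_3: α=-5, u≡2; β=-2, v≡2 (mod 3); (2|3)=-1, (2|3)=-1; sign (−1)^0·-1^-2·-1^-5 = -1.
(a,b)_13: α=2, u≡10; β=1, v≡12 (mod 13); (10|13)=+1, (12|13)=+1; sign (−1)^0·+1^1·+1^2 = +1.
(a,b)_5: α=4, u≡2; β=0, v≡4 (mod 5); (2|5)=-1, (4|5)=+1; sign (−1)^0·-1^0·+1^4 = +1.
(a,b)_11: α=3, u≡5; β=1, v≡5 (mod 11); (5|11)=+1, (5|11)=+1; sign (−1)^1·+1^1·+1^3 = -1.
(a,b)_∞: sgn(245157)=+, sgn(1001)=+, so +1.
(a,b)_23: α=1, u≡10; β=0, v≡1 (mod 23); (10|23)=-1, (1|23)=+1; sign (−1)^0·-1^0·+1^1 = +1.
(a,b)_2: α=-4, β=-2; u≡5, v≡1 (mod 8); ε(u)ε(v)=0·0, αω(v)=-4·0, βω(u)=-2·1; sum ≡ 0  ⇒  +1.
(a,b)_17: α=1, u≡12; β=0, v≡2 (mod 17); (12|17)=-1, (2|17)=+1; sign (−1)^0·-1^0·+1^1 = +1.
(a,b)_19: α=1, u≡13; β=0, v≡14 (mod 19); (13|19)=-1, (14|19)=-1; sign (−1)^0·-1^0·-1^1 = -1.
(a,b)_7: α=4, u≡6; β=3, v≡3 (mod 7); (6|7)=-1, (3|7)=-1; sign (−1)^0·-1^3·-1^4 = -1.
Ram(245157, 1001) = {3, 7, 11, 19}; no ℚ_3-point on the conic.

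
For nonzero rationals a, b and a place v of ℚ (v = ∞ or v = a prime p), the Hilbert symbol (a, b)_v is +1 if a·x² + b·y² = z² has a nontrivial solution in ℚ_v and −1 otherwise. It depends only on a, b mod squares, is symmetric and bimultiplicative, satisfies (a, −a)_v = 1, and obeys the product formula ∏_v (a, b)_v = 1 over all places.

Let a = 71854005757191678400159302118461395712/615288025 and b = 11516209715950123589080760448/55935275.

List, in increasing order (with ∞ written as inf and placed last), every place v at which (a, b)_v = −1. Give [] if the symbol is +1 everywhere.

[11, 19]

Mod squares: a ≡ 390507, b ≡ 44022. Check v ∈ {∞, 2, 3, 5, 7, 11, 13, 17, 19, 23, 29, 31, 41}.
v=23: a=23^2·(≡2), b=23^1·(≡17) mod 23; (2|23)=+1, (17|23)=-1; (−1)^{2·1·11}·(+1)^1·(-1)^2 = +1.
v=11: a=11^-4·(≡10), b=11^-3·(≡9) mod 11; (10|11)=-1, (9|11)=+1; (−1)^{-4·-3·5}·(-1)^-3·(+1)^-4 = -1.
v=2: v_2(a)=8, v_2(b)=7; units ≡ 3, 3 (mod 8); ε·ε+αω+βω = 1·1+8·1+7·1 ≡ 0  ⇒  (a,b)_2 = +1.
v=31: a=31^1·(≡13), b=31^2·(≡2) mod 31; (13|31)=-1, (2|31)=+1; (−1)^{1·2·15}·(-1)^2·(+1)^1 = +1.
v=7: a=7^2·(≡5), b=7^2·(≡3) mod 7; (5|7)=-1, (3|7)=-1; (−1)^{2·2·3}·(-1)^2·(-1)^2 = +1.
v=41: a=41^-2·(≡20), b=41^-2·(≡26) mod 41; (20|41)=+1, (26|41)=-1; (−1)^{-2·-2·20}·(+1)^-2·(-1)^-2 = +1.
v=13: a=13^9·(≡9), b=13^6·(≡4) mod 13; (9|13)=+1, (4|13)=+1; (−1)^{9·6·6}·(+1)^6·(+1)^9 = +1.
v=29: a=29^2·(≡9), b=29^1·(≡12) mod 29; (9|29)=+1, (12|29)=-1; (−1)^{2·1·14}·(+1)^1·(-1)^2 = +1.
v=17: a=17^3·(≡4), b=17^4·(≡2) mod 17; (4|17)=+1, (2|17)=+1; (−1)^{3·4·8}·(+1)^4·(+1)^3 = +1.
v=∞: 390507 > 0 and 44022 > 0  ⇒  (a,b)_∞ = +1.
v=5: a=5^-2·(≡2), b=5^-2·(≡3) mod 5; (2|5)=-1, (3|5)=-1; (−1)^{-2·-2·2}·(-1)^-2·(-1)^-2 = +1.
v=19: a=19^3·(≡2), b=19^2·(≡10) mod 19; (2|19)=-1, (10|19)=-1; (−1)^{3·2·9}·(-1)^2·(-1)^3 = -1.
v=3: a=3^19·(≡2), b=3^9·(≡1) mod 3; (2|3)=-1, (1|3)=+1; (−1)^{19·9·1}·(-1)^9·(+1)^19 = +1.
|Ram(390507, 44022)| = 2, even; anisotropic at {11, 19}.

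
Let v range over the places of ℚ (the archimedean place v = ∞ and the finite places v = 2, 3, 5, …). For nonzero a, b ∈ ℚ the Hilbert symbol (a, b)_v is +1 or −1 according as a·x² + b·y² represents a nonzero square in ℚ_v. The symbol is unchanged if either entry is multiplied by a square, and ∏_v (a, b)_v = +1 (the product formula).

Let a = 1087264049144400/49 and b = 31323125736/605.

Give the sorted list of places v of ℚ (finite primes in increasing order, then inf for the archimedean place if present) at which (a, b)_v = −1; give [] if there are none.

[2, 3, 17, 29]

Mod squares: a ≡ 29, b ≡ 11730. Check v ∈ {∞, 2, 3, 5, 7, 11, 17, 23, 29}.
v=23: a=23^2·(≡4), b=23^1·(≡3) mod 23; (4|23)=+1, (3|23)=+1; (−1)^{2·1·11}·(+1)^1·(+1)^2 = +1.
v=5: a=5^2·(≡4), b=5^-1·(≡1) mod 5; (4|5)=+1, (1|5)=+1; (−1)^{2·-1·2}·(+1)^-1·(+1)^2 = +1.
v=7: a=7^-2·(≡1), b=7^2·(≡3) mod 7; (1|7)=+1, (3|7)=-1; (−1)^{-2·2·3}·(+1)^2·(-1)^-2 = +1.
v=∞: 29 > 0 and 11730 > 0  ⇒  (a,b)_∞ = +1.
v=17: a=17^2·(≡11), b=17^1·(≡7) mod 17; (11|17)=-1, (7|17)=-1; (−1)^{2·1·8}·(-1)^1·(-1)^2 = -1.
v=29: a=29^3·(≡20), b=29^2·(≡17) mod 29; (20|29)=+1, (17|29)=-1; (−1)^{3·2·14}·(+1)^2·(-1)^3 = -1.
v=11: a=11^0·(≡10), b=11^-2·(≡9) mod 11; (10|11)=-1, (9|11)=+1; (−1)^{0·-2·5}·(-1)^-2·(+1)^0 = +1.
v=3: a=3^6·(≡2), b=3^5·(≡1) mod 3; (2|3)=-1, (1|3)=+1; (−1)^{6·5·1}·(-1)^5·(+1)^6 = -1.
v=2: v_2(a)=4, v_2(b)=3; units ≡ 5, 1 (mod 8); ε·ε+αω+βω = 0·0+4·0+3·1 ≡ 1  ⇒  (a,b)_2 = -1.
(29, 11730 / ℚ) ramifies at {2, 3, 17, 29}: a division algebra.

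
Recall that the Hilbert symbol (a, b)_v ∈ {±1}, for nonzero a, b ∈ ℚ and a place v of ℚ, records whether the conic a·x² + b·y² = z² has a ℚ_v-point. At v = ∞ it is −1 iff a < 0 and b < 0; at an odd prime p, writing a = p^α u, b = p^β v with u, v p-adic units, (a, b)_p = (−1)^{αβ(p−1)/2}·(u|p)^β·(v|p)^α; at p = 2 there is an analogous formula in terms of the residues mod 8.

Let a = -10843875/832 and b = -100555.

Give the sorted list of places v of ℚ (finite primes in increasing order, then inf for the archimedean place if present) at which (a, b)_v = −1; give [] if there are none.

(a, b) ≡ (-7735, -595) mod (ℚ^×)²; places V = {2, 3, 5, 7, 13, 17, ∞}.
(a,b)_5: α=3, u≡2; β=1, v≡4 (mod 5); (2|5)=-1, (4|5)=+1; sign (−1)^0·-1^1·+1^3 = -1.
(a,b)_2: α=-6, β=0; u≡1, v≡5 (mod 8); ε(u)ε(v)=0·0, αω(v)=-6·1, βω(u)=0·0; sum ≡ 0  ⇒  +1.
(a,b)_7: α=1, u≡4; β=1, v≡6 (mod 7); (4|7)=+1, (6|7)=-1; sign (−1)^1·+1^1·-1^1 = +1.
(a,b)_17: α=1, u≡1; β=1, v≡1 (mod 17); (1|17)=+1, (1|17)=+1; sign (−1)^0·+1^1·+1^1 = +1.
(a,b)_13: α=-1, u≡3; β=2, v≡3 (mod 13); (3|13)=+1, (3|13)=+1; sign (−1)^0·+1^2·+1^-1 = +1.
(a,b)_∞: sgn(-7735)=−, sgn(-595)=−, so -1.
(a,b)_3: α=6, u≡2; β=0, v≡2 (mod 3); (2|3)=-1, (2|3)=-1; sign (−1)^0·-1^0·-1^6 = +1.
(-7735, -595 / ℚ) ramifies at {5, ∞}: a division algebra.

[5, inf]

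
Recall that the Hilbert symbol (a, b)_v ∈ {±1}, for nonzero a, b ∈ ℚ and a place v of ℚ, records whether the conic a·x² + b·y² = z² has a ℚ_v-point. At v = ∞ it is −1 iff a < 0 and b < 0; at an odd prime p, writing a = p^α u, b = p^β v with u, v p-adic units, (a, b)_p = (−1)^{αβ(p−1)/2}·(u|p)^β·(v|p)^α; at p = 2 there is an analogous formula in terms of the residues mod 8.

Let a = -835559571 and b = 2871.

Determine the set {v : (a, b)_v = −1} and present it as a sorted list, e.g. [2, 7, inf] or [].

[11, 23]

(a, b) ≡ (-8211, 319) mod (ℚ^×)²; places V = {2, 3, 7, 11, 17, 23, 29, ∞}.
(a,b)_7: α=1, u≡6; β=0, v≡1 (mod 7); (6|7)=-1, (1|7)=+1; sign (−1)^0·-1^0·+1^1 = +1.
(a,b)_2: α=0, β=0; u≡5, v≡7 (mod 8); ε(u)ε(v)=0·1, αω(v)=0·0, βω(u)=0·1; sum ≡ 0  ⇒  +1.
(a,b)_11: α=2, u≡8; β=1, v≡8 (mod 11); (8|11)=-1, (8|11)=-1; sign (−1)^0·-1^1·-1^2 = -1.
(a,b)_17: α=1, u≡7; β=0, v≡15 (mod 17); (7|17)=-1, (15|17)=+1; sign (−1)^0·-1^0·+1^1 = +1.
(a,b)_29: α=2, u≡9; β=1, v≡12 (mod 29); (9|29)=+1, (12|29)=-1; sign (−1)^0·+1^1·-1^2 = +1.
(a,b)_23: α=1, u≡7; β=0, v≡19 (mod 23); (7|23)=-1, (19|23)=-1; sign (−1)^0·-1^0·-1^1 = -1.
(a,b)_3: α=1, u≡2; β=2, v≡1 (mod 3); (2|3)=-1, (1|3)=+1; sign (−1)^0·-1^2·+1^1 = +1.
(a,b)_∞: sgn(-8211)=−, sgn(319)=+, so +1.
(-8211, 319 / ℚ) ramifies at {11, 23}: a division algebra.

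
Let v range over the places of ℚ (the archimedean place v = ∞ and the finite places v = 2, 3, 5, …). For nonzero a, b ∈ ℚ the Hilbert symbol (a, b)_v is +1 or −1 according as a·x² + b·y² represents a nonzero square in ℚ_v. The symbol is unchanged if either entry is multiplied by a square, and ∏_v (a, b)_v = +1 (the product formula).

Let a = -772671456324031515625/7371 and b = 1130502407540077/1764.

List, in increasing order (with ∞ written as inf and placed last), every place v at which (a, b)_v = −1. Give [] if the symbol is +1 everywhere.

[7, 11, 13, 41]

Mod squares: a ≡ -27374347, b ≡ 13. Check v ∈ {∞, 2, 3, 5, 7, 11, 13, 23, 29, 31, 41}.
v=3: a=3^-4·(≡2), b=3^-2·(≡1) mod 3; (2|3)=-1, (1|3)=+1; (−1)^{-4·-2·1}·(-1)^-2·(+1)^-4 = +1.
v=11: a=11^3·(≡2), b=11^2·(≡2) mod 11; (2|11)=-1, (2|11)=-1; (−1)^{3·2·5}·(-1)^2·(-1)^3 = -1.
v=31: a=31^2·(≡22), b=31^2·(≡15) mod 31; (22|31)=-1, (15|31)=-1; (−1)^{2·2·15}·(-1)^2·(-1)^2 = +1.
v=∞: -27374347 < 0 and 13 > 0  ⇒  (a,b)_∞ = +1.
v=13: a=13^-1·(≡2), b=13^1·(≡12) mod 13; (2|13)=-1, (12|13)=+1; (−1)^{-1·1·6}·(-1)^1·(+1)^-1 = -1.
v=7: a=7^-1·(≡6), b=7^-2·(≡5) mod 7; (6|7)=-1, (5|7)=-1; (−1)^{-1·-2·3}·(-1)^-2·(-1)^-1 = -1.
v=41: a=41^3·(≡16), b=41^2·(≡34) mod 41; (16|41)=+1, (34|41)=-1; (−1)^{3·2·20}·(+1)^2·(-1)^3 = -1.
v=23: a=23^1·(≡20), b=23^2·(≡16) mod 23; (20|23)=-1, (16|23)=+1; (−1)^{1·2·11}·(-1)^2·(+1)^1 = +1.
v=29: a=29^3·(≡13), b=29^2·(≡16) mod 29; (13|29)=+1, (16|29)=+1; (−1)^{3·2·14}·(+1)^2·(+1)^3 = +1.
v=2: v_2(a)=0, v_2(b)=-2; units ≡ 5, 5 (mod 8); ε·ε+αω+βω = 0·0+0·1+-2·1 ≡ 0  ⇒  (a,b)_2 = +1.
v=5: a=5^6·(≡3), b=5^0·(≡3) mod 5; (3|5)=-1, (3|5)=-1; (−1)^{6·0·2}·(-1)^0·(-1)^6 = +1.
(-27374347, 13 / ℚ) ramifies at {7, 11, 13, 41}: a division algebra.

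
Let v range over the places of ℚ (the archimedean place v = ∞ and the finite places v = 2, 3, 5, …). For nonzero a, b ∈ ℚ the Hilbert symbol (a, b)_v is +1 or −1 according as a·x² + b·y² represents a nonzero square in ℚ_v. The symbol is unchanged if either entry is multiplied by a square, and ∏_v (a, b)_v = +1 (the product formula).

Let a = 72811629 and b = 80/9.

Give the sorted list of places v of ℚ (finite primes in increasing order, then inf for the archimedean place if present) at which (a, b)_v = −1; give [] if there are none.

Mod squares: a ≡ 7429, b ≡ 5. Check v ∈ {∞, 2, 3, 5, 11, 17, 19, 23}.
v=3: a=3^4·(≡1), b=3^-2·(≡2) mod 3; (1|3)=+1, (2|3)=-1; (−1)^{4·-2·1}·(+1)^-2·(-1)^4 = +1.
v=23: a=23^1·(≡3), b=23^0·(≡14) mod 23; (3|23)=+1, (14|23)=-1; (−1)^{1·0·11}·(+1)^0·(-1)^1 = -1.
v=11: a=11^2·(≡5), b=11^0·(≡4) mod 11; (5|11)=+1, (4|11)=+1; (−1)^{2·0·5}·(+1)^0·(+1)^2 = +1.
v=17: a=17^1·(≡6), b=17^0·(≡7) mod 17; (6|17)=-1, (7|17)=-1; (−1)^{1·0·8}·(-1)^0·(-1)^1 = -1.
v=∞: 7429 > 0 and 5 > 0  ⇒  (a,b)_∞ = +1.
v=5: a=5^0·(≡4), b=5^1·(≡4) mod 5; (4|5)=+1, (4|5)=+1; (−1)^{0·1·2}·(+1)^1·(+1)^0 = +1.
v=2: v_2(a)=0, v_2(b)=4; units ≡ 5, 5 (mod 8); ε·ε+αω+βω = 0·0+0·1+4·1 ≡ 0  ⇒  (a,b)_2 = +1.
v=19: a=19^1·(≡5), b=19^0·(≡11) mod 19; (5|19)=+1, (11|19)=+1; (−1)^{1·0·9}·(+1)^0·(+1)^1 = +1.
(7429, 5 / ℚ) ramifies at {17, 23}: a division algebra.

[17, 23]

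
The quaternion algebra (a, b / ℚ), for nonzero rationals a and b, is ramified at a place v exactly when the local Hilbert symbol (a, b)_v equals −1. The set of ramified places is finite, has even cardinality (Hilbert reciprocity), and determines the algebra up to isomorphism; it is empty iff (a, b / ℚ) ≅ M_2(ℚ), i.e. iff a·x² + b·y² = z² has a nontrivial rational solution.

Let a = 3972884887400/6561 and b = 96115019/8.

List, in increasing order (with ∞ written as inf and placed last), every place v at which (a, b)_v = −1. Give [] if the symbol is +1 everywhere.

Mod squares: a ≡ 1942826, b ≡ 32422. Check v ∈ {∞, 2, 3, 5, 7, 11, 13, 19, 29, 41, 43}.
v=19: a=19^1·(≡15), b=19^0·(≡10) mod 19; (15|19)=-1, (10|19)=-1; (−1)^{1·0·9}·(-1)^0·(-1)^1 = -1.
v=29: a=29^1·(≡9), b=29^1·(≡13) mod 29; (9|29)=+1, (13|29)=+1; (−1)^{1·1·14}·(+1)^1·(+1)^1 = +1.
v=3: a=3^-8·(≡2), b=3^0·(≡1) mod 3; (2|3)=-1, (1|3)=+1; (−1)^{-8·0·1}·(-1)^0·(+1)^-8 = +1.
v=7: a=7^0·(≡1), b=7^2·(≡5) mod 7; (1|7)=+1, (5|7)=-1; (−1)^{0·2·3}·(+1)^2·(-1)^0 = +1.
v=2: v_2(a)=3, v_2(b)=-3; units ≡ 5, 3 (mod 8); ε·ε+αω+βω = 0·1+3·1+-3·1 ≡ 0  ⇒  (a,b)_2 = +1.
v=11: a=11^2·(≡7), b=11^2·(≡5) mod 11; (7|11)=-1, (5|11)=+1; (−1)^{2·2·5}·(-1)^2·(+1)^2 = +1.
v=∞: 1942826 > 0 and 32422 > 0  ⇒  (a,b)_∞ = +1.
v=13: a=13^2·(≡8), b=13^1·(≡8) mod 13; (8|13)=-1, (8|13)=-1; (−1)^{2·1·6}·(-1)^1·(-1)^2 = -1.
v=43: a=43^1·(≡19), b=43^1·(≡17) mod 43; (19|43)=-1, (17|43)=+1; (−1)^{1·1·21}·(-1)^1·(+1)^1 = +1.
v=41: a=41^1·(≡37), b=41^0·(≡9) mod 41; (37|41)=+1, (9|41)=+1; (−1)^{1·0·20}·(+1)^0·(+1)^1 = +1.
v=5: a=5^2·(≡1), b=5^0·(≡3) mod 5; (1|5)=+1, (3|5)=-1; (−1)^{2·0·2}·(+1)^0·(-1)^2 = +1.
(1942826, 32422 / ℚ) ramifies at {13, 19}: a division algebra.

[13, 19]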